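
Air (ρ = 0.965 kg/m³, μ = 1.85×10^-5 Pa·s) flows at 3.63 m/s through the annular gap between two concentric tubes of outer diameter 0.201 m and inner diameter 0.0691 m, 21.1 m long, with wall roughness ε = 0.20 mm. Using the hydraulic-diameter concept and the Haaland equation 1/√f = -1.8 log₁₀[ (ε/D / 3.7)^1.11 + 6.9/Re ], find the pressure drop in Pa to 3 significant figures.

Hydraulic diameter D_h = 4A/P = D_o - D_i = 0.201 - 0.0691 = 0.1319 m.
Re = ρVD_h/μ = 0.965·3.63·0.1319/1.85e-05 = 2.498e+04.
ε/D_h = 0.0002/0.1319 = 0.00152; Haaland gives 1/√f = -1.8 log₁₀[0.000174+0.000276] = 6.024, so f = 0.02756.
ΔP = f(L/D_h)(ρV²/2) = 0.02756·21.1/0.1319·6.358 = 28.03 Pa.

ΔP ≈ 28.0 Pa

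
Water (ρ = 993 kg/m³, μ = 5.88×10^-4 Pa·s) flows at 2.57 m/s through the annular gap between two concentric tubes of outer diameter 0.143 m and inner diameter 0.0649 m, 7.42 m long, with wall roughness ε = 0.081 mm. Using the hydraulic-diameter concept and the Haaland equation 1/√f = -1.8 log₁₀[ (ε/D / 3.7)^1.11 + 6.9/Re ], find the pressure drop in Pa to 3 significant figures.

Hydraulic diameter D_h = 4A/P = D_o - D_i = 0.143 - 0.0649 = 0.0781 m.
Re = ρVD_h/μ = 993·2.57·0.0781/0.000588 = 3.39e+05.
ε/D_h = 8.1e-05/0.0781 = 0.00104; Haaland gives 1/√f = -1.8 log₁₀[0.000114+2.04e-05] = 6.969, so f = 0.02059.
ΔP = f(L/D_h)(ρV²/2) = 0.02059·7.42/0.0781·3279 = 6415 Pa.

ΔP ≈ 6410 Pa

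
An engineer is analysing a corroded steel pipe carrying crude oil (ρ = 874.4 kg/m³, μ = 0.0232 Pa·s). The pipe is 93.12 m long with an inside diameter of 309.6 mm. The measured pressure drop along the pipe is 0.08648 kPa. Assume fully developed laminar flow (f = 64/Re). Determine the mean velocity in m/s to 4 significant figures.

For laminar flow, f = 64/Re with Re = ρVD/μ, so Darcy-Weisbach reduces to ΔP = 32μLV/D². Solving for V: V = ΔP·D²/(32μL) = 86.48·(0.3096)²/(32·0.0232·93.12) = 0.1199 m/s.
Check: Re = ρVD/μ = 874.4·0.1199·0.3096/0.0232 = 1399 < 2300, so the laminar assumption holds.

V ≈ 0.1199 m/s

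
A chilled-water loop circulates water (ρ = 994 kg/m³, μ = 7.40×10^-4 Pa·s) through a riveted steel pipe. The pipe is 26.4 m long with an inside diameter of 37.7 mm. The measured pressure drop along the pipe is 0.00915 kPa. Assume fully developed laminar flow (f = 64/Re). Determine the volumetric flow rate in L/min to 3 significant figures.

For laminar flow, f = 64/Re with Re = ρVD/μ, so Darcy-Weisbach reduces to ΔP = 32μLV/D². Solving for V: V = ΔP·D²/(32μL) = 9.15·(0.0377)²/(32·0.00074·26.4) = 0.0208 m/s.
Check: Re = ρVD/μ = 994·0.0208·0.0377/0.00074 = 1053 < 2300, so the laminar assumption holds.
Q = V·A = 0.0208·(π/4·0.0377²) = 2.322e-05 m³/s = 1.39 L/min.

Q ≈ 1.39 L/min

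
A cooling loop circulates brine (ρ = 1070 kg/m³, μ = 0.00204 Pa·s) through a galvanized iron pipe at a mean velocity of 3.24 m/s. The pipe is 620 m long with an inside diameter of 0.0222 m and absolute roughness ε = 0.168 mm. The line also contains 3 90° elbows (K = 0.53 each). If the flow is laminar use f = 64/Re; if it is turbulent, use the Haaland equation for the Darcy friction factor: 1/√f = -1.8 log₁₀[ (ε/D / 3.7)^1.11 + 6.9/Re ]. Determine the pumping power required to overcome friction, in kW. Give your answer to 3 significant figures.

P ≈ 7.16 kW

Reynolds number Re = ρVD/μ = 1070 · 3.24 · 0.0222 / 0.00204 = 3.773e+04.
Re > 4000 → turbulent. Relative roughness ε/D = 0.000168/0.0222 = 0.00757. Haaland: 1/√f = -1.8 log₁₀[(0.00757/3.7)^1.11 + 6.9/3.773e+04] = -1.8 log₁₀[0.00103 + 0.000183] = 5.246, so f = 0.03634.
Total minor-loss coefficient ΣK = 3·0.53 = 1.59.
ΔP = [f·L/D + ΣK]·(ρV²/2) = [0.03634·620/0.0222 + 1.59]·(1070·3.24²/2) = [1015 + 1.59]·5616 = 5.708e+06 Pa.
Q = V·A = 3.24·0.0003871 = 0.001254 m³/s.
Pumping power P = QΔP = 0.001254·5.708e+06 = 7159 W = 7.16 kW.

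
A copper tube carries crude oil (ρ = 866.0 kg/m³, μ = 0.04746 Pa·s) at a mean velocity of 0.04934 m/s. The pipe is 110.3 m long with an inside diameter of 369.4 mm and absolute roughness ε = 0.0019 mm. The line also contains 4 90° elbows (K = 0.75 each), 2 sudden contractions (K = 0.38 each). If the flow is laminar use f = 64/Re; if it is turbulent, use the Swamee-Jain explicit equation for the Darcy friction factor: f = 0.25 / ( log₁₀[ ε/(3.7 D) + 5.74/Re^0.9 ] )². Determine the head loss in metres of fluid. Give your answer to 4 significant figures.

Reynolds number Re = ρVD/μ = 866 · 0.04934 · 0.3694 / 0.0475 = 332.6.
Re < 2300 → laminar flow, so f = 64/Re = 64/332.6 = 0.1924 (the turbulent correlation is not needed).
Total minor-loss coefficient ΣK = 4·0.75 + 2·0.38 = 3.76.
ΔP = [f·L/D + ΣK]·(ρV²/2) = [0.1924·110.3/0.3694 + 3.76]·(866·0.04934²/2) = [57.46 + 3.76]·1.054 = 64.53 Pa.
Head loss h_f = ΔP/(ρg) = 64.53/(866·9.81) = 0.007596 m.

h_f ≈ 0.007596 m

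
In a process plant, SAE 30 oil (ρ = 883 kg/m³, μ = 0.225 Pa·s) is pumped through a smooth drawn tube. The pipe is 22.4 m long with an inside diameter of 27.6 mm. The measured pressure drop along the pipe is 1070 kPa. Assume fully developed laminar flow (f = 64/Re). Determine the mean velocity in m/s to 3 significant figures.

For laminar flow, f = 64/Re with Re = ρVD/μ, so Darcy-Weisbach reduces to ΔP = 32μLV/D². Solving for V: V = ΔP·D²/(32μL) = 1.07e+06·(0.0276)²/(32·0.225·22.4) = 5.054 m/s.
Check: Re = ρVD/μ = 883·5.054·0.0276/0.225 = 547.4 < 2300, so the laminar assumption holds.

V ≈ 5.05 m/s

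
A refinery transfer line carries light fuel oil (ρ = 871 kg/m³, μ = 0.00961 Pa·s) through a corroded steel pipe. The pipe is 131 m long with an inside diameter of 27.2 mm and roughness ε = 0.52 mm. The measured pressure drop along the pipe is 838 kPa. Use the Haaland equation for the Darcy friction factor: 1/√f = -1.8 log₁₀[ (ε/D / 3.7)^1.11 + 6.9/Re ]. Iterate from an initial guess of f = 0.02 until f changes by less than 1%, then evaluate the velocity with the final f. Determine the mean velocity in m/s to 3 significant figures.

Rearranging Darcy-Weisbach: V = √(2·ΔP·D/(f·L·ρ)). With ε/D = 0.00052/0.0272 = 0.0191, iterate starting from f = 0.02:
  f = 0.02 → V = √(2·8.38e+05·0.0272/(0.02·131·871)) = 4.47 m/s; Re = ρVD/μ = 1.102e+04; f → 0.05128
  f = 0.05128 → V = 2.791 m/s; Re = 6881; f → 0.05318
  f = 0.05318 → V = 2.741 m/s; Re = 6757; f → 0.05327
Converged (Δf/f < 1%). With the final f = 0.05327: V = √(2·8.38e+05·0.0272/(0.05327·131·871)) = 2.739 m/s.

V ≈ 2.74 m/s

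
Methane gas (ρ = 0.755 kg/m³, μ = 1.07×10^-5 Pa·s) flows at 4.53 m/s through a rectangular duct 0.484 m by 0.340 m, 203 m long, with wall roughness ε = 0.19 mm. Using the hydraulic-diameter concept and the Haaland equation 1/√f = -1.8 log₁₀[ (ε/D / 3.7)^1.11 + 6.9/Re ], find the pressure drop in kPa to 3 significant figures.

ΔP ≈ 0.0763 kPa

Hydraulic diameter D_h = 4A/P = 4·(0.484·0.34)/(2·(0.484+0.34)) = 0.6582/1.648 = 0.3994 m.
Re = ρVD_h/μ = 0.755·4.53·0.3994/1.07e-05 = 1.277e+05.
ε/D_h = 0.00019/0.3994 = 0.000476; Haaland gives 1/√f = -1.8 log₁₀[4.8e-05+5.4e-05] = 7.184, so f = 0.01937.
ΔP = f(L/D_h)(ρV²/2) = 0.01937·203/0.3994·7.747 = 76.28 Pa.
ΔP = 0.0763 kPa.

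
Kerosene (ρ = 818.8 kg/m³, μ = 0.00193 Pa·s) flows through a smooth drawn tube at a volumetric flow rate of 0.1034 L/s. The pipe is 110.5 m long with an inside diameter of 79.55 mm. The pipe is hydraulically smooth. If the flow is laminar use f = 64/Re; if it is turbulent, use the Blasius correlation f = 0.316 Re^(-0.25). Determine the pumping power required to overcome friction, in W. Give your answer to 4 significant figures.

Q = 0.1034 L/s = 0.1034/1000 = 0.0001034 m³/s.
Cross-sectional area A = πD²/4 = π(0.07955)²/4 = 0.00497 m²; mean velocity V = Q/A = 0.0001034/0.00497 = 0.0208 m/s.
Reynolds number Re = ρVD/μ = 818.8 · 0.0208 · 0.07955 / 0.00193 = 702.1.
Re < 2300 → laminar flow, so f = 64/Re = 64/702.1 = 0.09115 (the turbulent correlation is not needed).
Darcy-Weisbach: ΔP = f(L/D)(ρV²/2) = 0.09115·(110.5/0.07955)·(818.8·0.0208²/2) = 0.09115·1389·0.1772 = 22.44 Pa.
Pumping power P = QΔP = 0.0001034·22.44 = 0.0023199 W = 0.002320 W.

P ≈ 0.002320 W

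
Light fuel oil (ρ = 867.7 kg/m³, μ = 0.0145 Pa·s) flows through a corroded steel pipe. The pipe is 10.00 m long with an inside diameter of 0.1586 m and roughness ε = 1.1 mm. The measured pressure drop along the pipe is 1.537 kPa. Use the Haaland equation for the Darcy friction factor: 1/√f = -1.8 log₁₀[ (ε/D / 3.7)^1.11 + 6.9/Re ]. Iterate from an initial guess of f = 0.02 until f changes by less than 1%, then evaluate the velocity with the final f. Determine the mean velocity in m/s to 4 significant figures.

Rearranging Darcy-Weisbach: V = √(2·ΔP·D/(f·L·ρ)). With ε/D = 0.0011/0.1586 = 0.00694, iterate starting from f = 0.02:
  f = 0.02 → V = √(2·1537·0.1586/(0.02·10·867.7)) = 1.676 m/s; Re = ρVD/μ = 1.591e+04; f → 0.03767
  f = 0.03767 → V = 1.221 m/s; Re = 1.159e+04; f → 0.03898
  f = 0.03898 → V = 1.201 m/s; Re = 1.139e+04; f → 0.03906
Converged (Δf/f < 1%). With the final f = 0.03906: V = √(2·1537·0.1586/(0.03906·10·867.7)) = 1.199 m/s.

V ≈ 1.199 m/s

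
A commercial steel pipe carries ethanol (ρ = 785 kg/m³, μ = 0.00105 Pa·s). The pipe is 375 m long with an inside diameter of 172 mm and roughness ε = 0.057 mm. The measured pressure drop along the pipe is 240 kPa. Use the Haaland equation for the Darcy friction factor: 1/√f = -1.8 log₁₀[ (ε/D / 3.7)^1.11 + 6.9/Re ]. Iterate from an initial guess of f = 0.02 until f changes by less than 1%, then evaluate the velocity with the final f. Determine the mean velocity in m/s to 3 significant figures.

V ≈ 4.14 m/s

Rearranging Darcy-Weisbach: V = √(2·ΔP·D/(f·L·ρ)). With ε/D = 5.7e-05/0.172 = 0.000331, iterate starting from f = 0.02:
  f = 0.02 → V = √(2·2.4e+05·0.172/(0.02·375·785)) = 3.745 m/s; Re = ρVD/μ = 4.815e+05; f → 0.01644
  f = 0.01644 → V = 4.13 m/s; Re = 5.311e+05; f → 0.01634
Converged (Δf/f < 1%). With the final f = 0.01634: V = √(2·2.4e+05·0.172/(0.01634·375·785)) = 4.142 m/s.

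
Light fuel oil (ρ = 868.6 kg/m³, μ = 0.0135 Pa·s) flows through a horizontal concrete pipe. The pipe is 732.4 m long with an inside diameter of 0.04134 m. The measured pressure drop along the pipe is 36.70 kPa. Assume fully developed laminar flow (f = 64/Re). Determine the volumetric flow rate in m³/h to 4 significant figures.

Q ≈ 0.9579 m³/h

For laminar flow, f = 64/Re with Re = ρVD/μ, so Darcy-Weisbach reduces to ΔP = 32μLV/D². Solving for V: V = ΔP·D²/(32μL) = 3.67e+04·(0.04134)²/(32·0.0135·732.4) = 0.1982 m/s.
Check: Re = ρVD/μ = 868.6·0.1982·0.04134/0.0135 = 527.3 < 2300, so the laminar assumption holds.
Q = V·A = 0.1982·(π/4·0.04134²) = 0.0002661 m³/s = 0.9579 m³/h.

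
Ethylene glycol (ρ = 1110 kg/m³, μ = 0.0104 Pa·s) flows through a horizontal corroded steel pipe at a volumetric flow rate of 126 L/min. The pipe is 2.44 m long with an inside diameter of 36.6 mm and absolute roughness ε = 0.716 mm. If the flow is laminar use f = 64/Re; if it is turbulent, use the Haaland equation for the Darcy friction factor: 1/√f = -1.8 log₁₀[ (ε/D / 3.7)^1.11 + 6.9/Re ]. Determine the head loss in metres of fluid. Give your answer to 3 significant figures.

h_f ≈ 0.717 m

Q = 126 L/min = 126/60000 = 0.0021 m³/s.
Cross-sectional area A = πD²/4 = π(0.0366)²/4 = 0.001052 m²; mean velocity V = Q/A = 0.0021/0.001052 = 1.996 m/s.
Reynolds number Re = ρVD/μ = 1110 · 1.996 · 0.0366 / 0.0104 = 7797.
Re > 4000 → turbulent. Relative roughness ε/D = 0.000716/0.0366 = 0.0196. Haaland: 1/√f = -1.8 log₁₀[(0.0196/3.7)^1.11 + 6.9/7797] = -1.8 log₁₀[0.00297 + 0.000885] = 4.345, so f = 0.05297.
Darcy-Weisbach: ΔP = f(L/D)(ρV²/2) = 0.05297·(2.44/0.0366)·(1110·1.996²/2) = 0.05297·66.67·2211 = 7808 Pa.
Head loss h_f = ΔP/(ρg) = 7808/(1110·9.81) = 0.717 m.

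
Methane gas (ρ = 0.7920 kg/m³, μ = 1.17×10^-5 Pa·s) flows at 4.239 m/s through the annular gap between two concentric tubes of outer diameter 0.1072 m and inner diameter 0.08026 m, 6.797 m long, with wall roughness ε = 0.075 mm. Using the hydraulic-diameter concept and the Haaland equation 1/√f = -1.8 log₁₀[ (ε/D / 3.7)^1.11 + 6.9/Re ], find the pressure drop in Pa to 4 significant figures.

ΔP ≈ 65.49 Pa

Hydraulic diameter D_h = 4A/P = D_o - D_i = 0.1072 - 0.08026 = 0.02694 m.
Re = ρVD_h/μ = 0.792·4.239·0.02694/1.17e-05 = 7730.
ε/D_h = 7.5e-05/0.02694 = 0.00278; Haaland gives 1/√f = -1.8 log₁₀[0.000341+0.000893] = 5.236, so f = 0.03648.
ΔP = f(L/D_h)(ρV²/2) = 0.03648·6.797/0.02694·7.116 = 65.49 Pa.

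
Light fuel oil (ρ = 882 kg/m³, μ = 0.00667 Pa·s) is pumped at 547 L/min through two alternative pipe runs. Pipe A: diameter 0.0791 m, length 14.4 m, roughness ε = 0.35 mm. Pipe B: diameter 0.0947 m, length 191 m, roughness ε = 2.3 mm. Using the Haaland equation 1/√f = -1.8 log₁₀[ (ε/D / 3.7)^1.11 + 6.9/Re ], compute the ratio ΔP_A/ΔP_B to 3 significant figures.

Pipe A: V = Q/A = 0.009117/0.004914 = 1.855 m/s; Re = 1.94e+04; ε/D = 0.00442; Haaland → f = 0.03354; ΔP_A = f(L/D)(ρV²/2) = 9269 Pa.
Pipe B: V = Q/A = 0.009117/0.007044 = 1.294 m/s; Re = 1.621e+04; ε/D = 0.0243; Haaland → f = 0.05465; ΔP_B = f(L/D)(ρV²/2) = 8.143e+04 Pa.
ΔP_A/ΔP_B = 9269/8.143e+04 = 0.114.

ΔP_A/ΔP_B ≈ 0.114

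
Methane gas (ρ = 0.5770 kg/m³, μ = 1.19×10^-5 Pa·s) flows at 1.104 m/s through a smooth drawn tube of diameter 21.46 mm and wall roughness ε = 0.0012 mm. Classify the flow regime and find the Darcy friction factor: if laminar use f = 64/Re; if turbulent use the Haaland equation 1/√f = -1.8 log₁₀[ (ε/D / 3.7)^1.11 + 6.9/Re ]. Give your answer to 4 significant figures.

Re = ρVD/μ = 0.577·1.104·0.02146/1.19e-05 = 1149.
Re < 2300 → laminar, so f = 64/Re = 0.05571 (roughness is irrelevant in laminar flow).

f ≈ 0.05571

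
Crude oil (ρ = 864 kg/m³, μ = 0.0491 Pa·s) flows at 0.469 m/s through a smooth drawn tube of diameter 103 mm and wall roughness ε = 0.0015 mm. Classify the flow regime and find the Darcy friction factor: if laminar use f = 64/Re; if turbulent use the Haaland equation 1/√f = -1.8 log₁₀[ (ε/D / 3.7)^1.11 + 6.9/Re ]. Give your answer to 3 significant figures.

f ≈ 0.0753

Re = ρVD/μ = 864·0.469·0.103/0.0491 = 850.
Re < 2300 → laminar, so f = 64/Re = 0.07529 (roughness is irrelevant in laminar flow).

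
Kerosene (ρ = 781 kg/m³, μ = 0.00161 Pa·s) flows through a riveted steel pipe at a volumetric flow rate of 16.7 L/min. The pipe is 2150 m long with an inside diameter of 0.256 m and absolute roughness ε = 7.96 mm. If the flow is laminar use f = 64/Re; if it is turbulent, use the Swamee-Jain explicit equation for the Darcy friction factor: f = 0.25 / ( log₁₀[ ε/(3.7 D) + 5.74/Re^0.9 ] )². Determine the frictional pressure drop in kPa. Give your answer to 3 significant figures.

ΔP ≈ 0.00914 kPa

Q = 16.7 L/min = 16.7/60000 = 0.0002783 m³/s.
Cross-sectional area A = πD²/4 = π(0.256)²/4 = 0.05147 m²; mean velocity V = Q/A = 0.0002783/0.05147 = 0.005407 m/s.
Reynolds number Re = ρVD/μ = 781 · 0.005407 · 0.256 / 0.00161 = 671.5.
Re < 2300 → laminar flow, so f = 64/Re = 64/671.5 = 0.09531 (the turbulent correlation is not needed).
Darcy-Weisbach: ΔP = f(L/D)(ρV²/2) = 0.09531·(2150/0.256)·(781·0.005407²/2) = 0.09531·8398·0.01142 = 9.14 Pa.
ΔP = 9.14 Pa = 0.00914 kPa.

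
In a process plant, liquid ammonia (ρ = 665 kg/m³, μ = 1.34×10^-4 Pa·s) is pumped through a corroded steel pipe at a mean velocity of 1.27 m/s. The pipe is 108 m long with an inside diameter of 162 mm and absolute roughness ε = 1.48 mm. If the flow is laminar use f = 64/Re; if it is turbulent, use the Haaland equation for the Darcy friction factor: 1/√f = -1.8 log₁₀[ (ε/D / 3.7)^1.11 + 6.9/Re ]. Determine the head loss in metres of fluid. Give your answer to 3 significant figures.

Reynolds number Re = ρVD/μ = 665 · 1.27 · 0.162 / 0.000134 = 1.021e+06.
Re > 4000 → turbulent. Relative roughness ε/D = 0.00148/0.162 = 0.00914. Haaland: 1/√f = -1.8 log₁₀[(0.00914/3.7)^1.11 + 6.9/1.021e+06] = -1.8 log₁₀[0.00128 + 6.76e-06] = 5.206, so f = 0.0369.
Darcy-Weisbach: ΔP = f(L/D)(ρV²/2) = 0.0369·(108/0.162)·(665·1.27²/2) = 0.0369·666.7·536.3 = 1.319e+04 Pa.
Head loss h_f = ΔP/(ρg) = 1.319e+04/(665·9.81) = 2.02 m.

h_f ≈ 2.02 m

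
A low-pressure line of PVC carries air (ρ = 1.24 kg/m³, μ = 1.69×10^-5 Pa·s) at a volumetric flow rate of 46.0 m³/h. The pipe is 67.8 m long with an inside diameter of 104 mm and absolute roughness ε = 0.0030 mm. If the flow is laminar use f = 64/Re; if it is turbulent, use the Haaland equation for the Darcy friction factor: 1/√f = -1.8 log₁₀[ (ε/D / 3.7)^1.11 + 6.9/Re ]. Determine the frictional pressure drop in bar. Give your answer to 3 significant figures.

Q = 46.0 m³/h = 46.0/3600 = 0.01278 m³/s.
Cross-sectional area A = πD²/4 = π(0.104)²/4 = 0.008495 m²; mean velocity V = Q/A = 0.01278/0.008495 = 1.504 m/s.
Reynolds number Re = ρVD/μ = 1.24 · 1.504 · 0.104 / 1.69e-05 = 1.148e+04.
Re > 4000 → turbulent. Relative roughness ε/D = 3e-06/0.104 = 2.88e-05. Haaland: 1/√f = -1.8 log₁₀[(2.88e-05/3.7)^1.11 + 6.9/1.148e+04] = -1.8 log₁₀[2.14e-06 + 0.000601] = 5.795, so f = 0.02978.
Darcy-Weisbach: ΔP = f(L/D)(ρV²/2) = 0.02978·(67.8/0.104)·(1.24·1.504²/2) = 0.02978·651.9·1.403 = 27.23 Pa.
ΔP = 27.23 Pa = 2.72×10^-4 bar.

ΔP ≈ 2.72×10^-4 bar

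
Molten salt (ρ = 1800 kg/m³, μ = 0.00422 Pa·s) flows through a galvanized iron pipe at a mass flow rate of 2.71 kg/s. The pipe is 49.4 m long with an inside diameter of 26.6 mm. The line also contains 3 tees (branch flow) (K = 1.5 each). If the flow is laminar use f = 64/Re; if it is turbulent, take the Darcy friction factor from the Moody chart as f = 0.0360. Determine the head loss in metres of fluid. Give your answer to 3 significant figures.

h_f ≈ 26.7 m

A = πD²/4 = π(0.0266)²/4 = 0.0005557 m²; mean velocity V = ṁ/(ρA) = 2.71/(1800 · 0.0005557) = 2.709 m/s.
Reynolds number Re = ρVD/μ = 1800 · 2.709 · 0.0266 / 0.00422 = 3.074e+04.
Re > 4000 → turbulent; use the Moody-chart value f = 0.0360.
Total minor-loss coefficient ΣK = 3·1.5 = 4.5.
ΔP = [f·L/D + ΣK]·(ρV²/2) = [0.036·49.4/0.0266 + 4.5]·(1800·2.709²/2) = [66.86 + 4.5]·6606 = 4.714e+05 Pa.
Head loss h_f = ΔP/(ρg) = 4.714e+05/(1800·9.81) = 26.7 m.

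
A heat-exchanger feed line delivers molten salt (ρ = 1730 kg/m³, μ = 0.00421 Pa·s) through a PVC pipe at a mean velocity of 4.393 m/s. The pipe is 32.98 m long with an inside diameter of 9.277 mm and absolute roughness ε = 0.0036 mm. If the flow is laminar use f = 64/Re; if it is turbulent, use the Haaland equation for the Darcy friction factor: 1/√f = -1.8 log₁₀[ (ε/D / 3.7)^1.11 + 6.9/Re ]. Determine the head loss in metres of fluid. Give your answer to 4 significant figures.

Reynolds number Re = ρVD/μ = 1730 · 4.393 · 0.009277 / 0.00421 = 1.675e+04.
Re > 4000 → turbulent. Relative roughness ε/D = 3.6e-06/0.009277 = 0.000388. Haaland: 1/√f = -1.8 log₁₀[(0.000388/3.7)^1.11 + 6.9/1.675e+04] = -1.8 log₁₀[3.83e-05 + 0.000412] = 6.024, so f = 0.02756.
Darcy-Weisbach: ΔP = f(L/D)(ρV²/2) = 0.02756·(32.98/0.009277)·(1730·4.393²/2) = 0.02756·3555·1.669e+04 = 1.636e+06 Pa.
Head loss h_f = ΔP/(ρg) = 1.636e+06/(1730·9.81) = 96.37 m.

h_f ≈ 96.37 m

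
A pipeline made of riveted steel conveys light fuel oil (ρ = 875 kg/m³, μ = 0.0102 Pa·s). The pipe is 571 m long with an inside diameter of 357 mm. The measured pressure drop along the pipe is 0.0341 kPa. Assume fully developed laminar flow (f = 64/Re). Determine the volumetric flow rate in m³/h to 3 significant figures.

Q ≈ 8.40 m³/h

For laminar flow, f = 64/Re with Re = ρVD/μ, so Darcy-Weisbach reduces to ΔP = 32μLV/D². Solving for V: V = ΔP·D²/(32μL) = 34.1·(0.357)²/(32·0.0102·571) = 0.02332 m/s.
Check: Re = ρVD/μ = 875·0.02332·0.357/0.0102 = 714.1 < 2300, so the laminar assumption holds.
Q = V·A = 0.02332·(π/4·0.357²) = 0.002334 m³/s = 8.40 m³/h.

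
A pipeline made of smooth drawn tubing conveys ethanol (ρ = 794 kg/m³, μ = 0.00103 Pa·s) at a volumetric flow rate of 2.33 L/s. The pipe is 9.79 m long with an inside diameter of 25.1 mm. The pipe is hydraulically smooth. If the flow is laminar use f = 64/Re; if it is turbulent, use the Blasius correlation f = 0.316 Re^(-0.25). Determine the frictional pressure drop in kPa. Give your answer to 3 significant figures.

ΔP ≈ 62.4 kPa

Q = 2.33 L/s = 2.33/1000 = 0.00233 m³/s.
Cross-sectional area A = πD²/4 = π(0.0251)²/4 = 0.0004948 m²; mean velocity V = Q/A = 0.00233/0.0004948 = 4.709 m/s.
Reynolds number Re = ρVD/μ = 794 · 4.709 · 0.0251 / 0.00103 = 9.111e+04.
Re > 4000 → turbulent. Smooth-pipe (Blasius): f = 0.316 Re^(-0.25) = 0.316/(9.111e+04)^0.25 = 0.01819.
Darcy-Weisbach: ΔP = f(L/D)(ρV²/2) = 0.01819·(9.79/0.0251)·(794·4.709²/2) = 0.01819·390·8803 = 6.245e+04 Pa.
ΔP = 6.245e+04 Pa = 62.4 kPa.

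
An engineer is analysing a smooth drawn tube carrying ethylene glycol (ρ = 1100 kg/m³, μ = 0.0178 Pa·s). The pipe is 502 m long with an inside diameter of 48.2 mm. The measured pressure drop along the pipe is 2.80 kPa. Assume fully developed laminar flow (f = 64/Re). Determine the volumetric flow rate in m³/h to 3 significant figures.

Q ≈ 0.149 m³/h

For laminar flow, f = 64/Re with Re = ρVD/μ, so Darcy-Weisbach reduces to ΔP = 32μLV/D². Solving for V: V = ΔP·D²/(32μL) = 2800·(0.0482)²/(32·0.0178·502) = 0.02275 m/s.
Check: Re = ρVD/μ = 1100·0.02275·0.0482/0.0178 = 67.76 < 2300, so the laminar assumption holds.
Q = V·A = 0.02275·(π/4·0.0482²) = 4.151e-05 m³/s = 0.149 m³/h.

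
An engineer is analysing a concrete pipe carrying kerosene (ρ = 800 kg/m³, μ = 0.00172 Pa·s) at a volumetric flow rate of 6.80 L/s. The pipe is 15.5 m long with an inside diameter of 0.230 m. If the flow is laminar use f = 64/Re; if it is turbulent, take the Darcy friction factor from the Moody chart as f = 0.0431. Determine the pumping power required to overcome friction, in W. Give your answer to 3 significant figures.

P ≈ 0.212 W

Q = 6.80 L/s = 6.80/1000 = 0.0068 m³/s.
Cross-sectional area A = πD²/4 = π(0.23)²/4 = 0.04155 m²; mean velocity V = Q/A = 0.0068/0.04155 = 0.1637 m/s.
Reynolds number Re = ρVD/μ = 800 · 0.1637 · 0.23 / 0.00172 = 1.751e+04.
Re > 4000 → turbulent; use the Moody-chart value f = 0.0431.
Darcy-Weisbach: ΔP = f(L/D)(ρV²/2) = 0.0431·(15.5/0.23)·(800·0.1637²/2) = 0.0431·67.39·10.71 = 31.12 Pa.
Pumping power P = QΔP = 0.0068·31.12 = 0.2116 W = 0.212 W.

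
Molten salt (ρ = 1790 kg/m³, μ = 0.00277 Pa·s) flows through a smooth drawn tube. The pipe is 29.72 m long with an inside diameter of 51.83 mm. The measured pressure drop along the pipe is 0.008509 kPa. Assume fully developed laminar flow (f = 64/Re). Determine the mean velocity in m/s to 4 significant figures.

For laminar flow, f = 64/Re with Re = ρVD/μ, so Darcy-Weisbach reduces to ΔP = 32μLV/D². Solving for V: V = ΔP·D²/(32μL) = 8.509·(0.05183)²/(32·0.00277·29.72) = 0.008677 m/s.
Check: Re = ρVD/μ = 1790·0.008677·0.05183/0.00277 = 290.6 < 2300, so the laminar assumption holds.

V ≈ 0.008677 m/s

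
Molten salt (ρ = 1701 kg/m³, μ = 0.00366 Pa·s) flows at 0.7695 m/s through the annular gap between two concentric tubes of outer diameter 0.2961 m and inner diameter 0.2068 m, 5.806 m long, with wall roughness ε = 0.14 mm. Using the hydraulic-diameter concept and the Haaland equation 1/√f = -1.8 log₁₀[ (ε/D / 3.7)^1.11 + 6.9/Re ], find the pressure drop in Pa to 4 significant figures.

Hydraulic diameter D_h = 4A/P = D_o - D_i = 0.2961 - 0.2068 = 0.0893 m.
Re = ρVD_h/μ = 1701·0.7695·0.0893/0.00366 = 3.194e+04.
ε/D_h = 0.00014/0.0893 = 0.00157; Haaland gives 1/√f = -1.8 log₁₀[0.00018+0.000216] = 6.123, so f = 0.02667.
ΔP = f(L/D_h)(ρV²/2) = 0.02667·5.806/0.0893·503.6 = 873.2 Pa.

ΔP ≈ 873.2 Pa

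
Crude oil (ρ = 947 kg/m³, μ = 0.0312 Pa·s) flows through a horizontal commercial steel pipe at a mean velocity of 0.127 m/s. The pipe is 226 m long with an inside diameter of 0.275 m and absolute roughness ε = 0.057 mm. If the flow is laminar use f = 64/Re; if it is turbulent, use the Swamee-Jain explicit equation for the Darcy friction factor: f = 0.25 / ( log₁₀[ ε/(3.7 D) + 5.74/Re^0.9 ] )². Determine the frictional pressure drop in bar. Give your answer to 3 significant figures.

Reynolds number Re = ρVD/μ = 947 · 0.127 · 0.275 / 0.0312 = 1060.
Re < 2300 → laminar flow, so f = 64/Re = 64/1060 = 0.06037 (the turbulent correlation is not needed).
Darcy-Weisbach: ΔP = f(L/D)(ρV²/2) = 0.06037·(226/0.275)·(947·0.127²/2) = 0.06037·821.8·7.637 = 378.9 Pa.
ΔP = 378.9 Pa = 0.00379 bar.

ΔP ≈ 0.00379 bar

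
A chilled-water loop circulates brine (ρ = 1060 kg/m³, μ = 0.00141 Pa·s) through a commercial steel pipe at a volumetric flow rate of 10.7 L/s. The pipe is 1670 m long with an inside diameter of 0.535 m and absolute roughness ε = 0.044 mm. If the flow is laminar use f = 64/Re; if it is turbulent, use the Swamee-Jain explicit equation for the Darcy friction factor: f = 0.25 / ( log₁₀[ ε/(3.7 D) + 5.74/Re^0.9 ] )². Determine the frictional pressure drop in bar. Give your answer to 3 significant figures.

Q = 10.7 L/s = 10.7/1000 = 0.0107 m³/s.
Cross-sectional area A = πD²/4 = π(0.535)²/4 = 0.2248 m²; mean velocity V = Q/A = 0.0107/0.2248 = 0.0476 m/s.
Reynolds number Re = ρVD/μ = 1060 · 0.0476 · 0.535 / 0.00141 = 1.914e+04.
Re > 4000 → turbulent. Relative roughness ε/D = 4.4e-05/0.535 = 8.22e-05. Swamee-Jain: f = 0.25/(log₁₀[8.22e-05/3.7 + 5.74/1.914e+04^0.9])² = 0.25/(log₁₀[2.22e-05 + 0.000804])² = 0.25/(-3.083)² = 0.0263.
Darcy-Weisbach: ΔP = f(L/D)(ρV²/2) = 0.0263·(1670/0.535)·(1060·0.0476²/2) = 0.0263·3121·1.201 = 98.58 Pa.
ΔP = 98.58 Pa = 9.86×10^-4 bar.

ΔP ≈ 9.86×10^-4 bar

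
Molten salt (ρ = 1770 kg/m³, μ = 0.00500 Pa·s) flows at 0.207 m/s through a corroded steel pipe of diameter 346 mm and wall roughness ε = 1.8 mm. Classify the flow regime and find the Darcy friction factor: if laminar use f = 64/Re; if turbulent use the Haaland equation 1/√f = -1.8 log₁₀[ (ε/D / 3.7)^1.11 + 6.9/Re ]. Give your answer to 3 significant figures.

f ≈ 0.0338

Re = ρVD/μ = 1770·0.207·0.346/0.005 = 2.535e+04.
Re > 4000 → turbulent. ε/D = 0.0018/0.346 = 0.0052; Haaland: 1/√f = -1.8 log₁₀[0.000683 + 0.000272] = 5.436, so f = 0.03384.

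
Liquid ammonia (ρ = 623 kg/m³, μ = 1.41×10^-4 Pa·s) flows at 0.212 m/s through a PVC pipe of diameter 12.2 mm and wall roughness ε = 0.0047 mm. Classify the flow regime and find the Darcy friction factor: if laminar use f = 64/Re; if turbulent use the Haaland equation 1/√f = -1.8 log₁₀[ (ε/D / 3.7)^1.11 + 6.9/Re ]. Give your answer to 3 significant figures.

Re = ρVD/μ = 623·0.212·0.0122/0.000141 = 1.143e+04.
Re > 4000 → turbulent. ε/D = 4.7e-06/0.0122 = 0.000385; Haaland: 1/√f = -1.8 log₁₀[3.8e-05 + 0.000604] = 5.747, so f = 0.03028.

f ≈ 0.0303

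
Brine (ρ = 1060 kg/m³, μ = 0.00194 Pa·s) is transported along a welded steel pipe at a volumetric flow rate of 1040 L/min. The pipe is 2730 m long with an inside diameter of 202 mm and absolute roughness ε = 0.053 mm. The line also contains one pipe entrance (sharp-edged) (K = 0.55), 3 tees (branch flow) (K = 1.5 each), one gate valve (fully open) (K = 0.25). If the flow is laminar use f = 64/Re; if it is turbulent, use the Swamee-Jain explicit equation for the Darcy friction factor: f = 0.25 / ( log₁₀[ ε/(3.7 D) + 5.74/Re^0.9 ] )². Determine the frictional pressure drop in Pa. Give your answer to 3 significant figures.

Q = 1040 L/min = 1040/60000 = 0.01733 m³/s.
Cross-sectional area A = πD²/4 = π(0.202)²/4 = 0.03205 m²; mean velocity V = Q/A = 0.01733/0.03205 = 0.5409 m/s.
Reynolds number Re = ρVD/μ = 1060 · 0.5409 · 0.202 / 0.00194 = 5.97e+04.
Re > 4000 → turbulent. Relative roughness ε/D = 5.3e-05/0.202 = 0.000262. Swamee-Jain: f = 0.25/(log₁₀[0.000262/3.7 + 5.74/5.97e+04^0.9])² = 0.25/(log₁₀[7.09e-05 + 0.000289])² = 0.25/(-3.444)² = 0.02108.
Total minor-loss coefficient ΣK = 1·0.55 + 3·1.5 + 1·0.25 = 5.3.
ΔP = [f·L/D + ΣK]·(ρV²/2) = [0.02108·2730/0.202 + 5.3]·(1060·0.5409²/2) = [284.8 + 5.3]·155 = 4.499e+04 Pa.

ΔP ≈ 45000 Pa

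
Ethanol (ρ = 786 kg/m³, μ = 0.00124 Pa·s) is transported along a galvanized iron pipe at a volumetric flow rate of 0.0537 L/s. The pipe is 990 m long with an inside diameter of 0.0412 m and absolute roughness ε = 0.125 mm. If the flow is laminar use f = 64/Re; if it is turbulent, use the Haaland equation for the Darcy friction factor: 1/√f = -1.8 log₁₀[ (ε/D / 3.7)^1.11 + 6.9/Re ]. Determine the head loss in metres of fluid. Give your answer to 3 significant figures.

h_f ≈ 0.121 m

Q = 0.0537 L/s = 0.0537/1000 = 5.37e-05 m³/s.
Cross-sectional area A = πD²/4 = π(0.0412)²/4 = 0.001333 m²; mean velocity V = Q/A = 5.37e-05/0.001333 = 0.04028 m/s.
Reynolds number Re = ρVD/μ = 786 · 0.04028 · 0.0412 / 0.00124 = 1052.
Re < 2300 → laminar flow, so f = 64/Re = 64/1052 = 0.06084 (the turbulent correlation is not needed).
Darcy-Weisbach: ΔP = f(L/D)(ρV²/2) = 0.06084·(990/0.0412)·(786·0.04028²/2) = 0.06084·2.403e+04·0.6376 = 932.2 Pa.
Head loss h_f = ΔP/(ρg) = 932.2/(786·9.81) = 0.121 m.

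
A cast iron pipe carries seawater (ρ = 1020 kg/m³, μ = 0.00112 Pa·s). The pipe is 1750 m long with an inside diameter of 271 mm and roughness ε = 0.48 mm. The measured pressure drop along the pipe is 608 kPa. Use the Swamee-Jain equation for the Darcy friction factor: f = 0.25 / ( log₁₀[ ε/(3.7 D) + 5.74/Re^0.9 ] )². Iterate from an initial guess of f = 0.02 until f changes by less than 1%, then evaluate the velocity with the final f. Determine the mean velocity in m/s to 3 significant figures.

V ≈ 2.83 m/s

Rearranging Darcy-Weisbach: V = √(2·ΔP·D/(f·L·ρ)). With ε/D = 0.00048/0.271 = 0.00177, iterate starting from f = 0.02:
  f = 0.02 → V = √(2·6.08e+05·0.271/(0.02·1750·1020)) = 3.038 m/s; Re = ρVD/μ = 7.498e+05; f → 0.02304
  f = 0.02304 → V = 2.831 m/s; Re = 6.986e+05; f → 0.02307
Converged (Δf/f < 1%). With the final f = 0.02307: V = √(2·6.08e+05·0.271/(0.02307·1750·1020)) = 2.829 m/s.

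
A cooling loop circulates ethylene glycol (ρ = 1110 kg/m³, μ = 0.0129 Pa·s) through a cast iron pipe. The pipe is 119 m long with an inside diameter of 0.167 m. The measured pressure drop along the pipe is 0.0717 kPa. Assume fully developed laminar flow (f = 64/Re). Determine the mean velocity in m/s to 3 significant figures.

For laminar flow, f = 64/Re with Re = ρVD/μ, so Darcy-Weisbach reduces to ΔP = 32μLV/D². Solving for V: V = ΔP·D²/(32μL) = 71.7·(0.167)²/(32·0.0129·119) = 0.04071 m/s.
Check: Re = ρVD/μ = 1110·0.04071·0.167/0.0129 = 584.9 < 2300, so the laminar assumption holds.

V ≈ 0.0407 m/s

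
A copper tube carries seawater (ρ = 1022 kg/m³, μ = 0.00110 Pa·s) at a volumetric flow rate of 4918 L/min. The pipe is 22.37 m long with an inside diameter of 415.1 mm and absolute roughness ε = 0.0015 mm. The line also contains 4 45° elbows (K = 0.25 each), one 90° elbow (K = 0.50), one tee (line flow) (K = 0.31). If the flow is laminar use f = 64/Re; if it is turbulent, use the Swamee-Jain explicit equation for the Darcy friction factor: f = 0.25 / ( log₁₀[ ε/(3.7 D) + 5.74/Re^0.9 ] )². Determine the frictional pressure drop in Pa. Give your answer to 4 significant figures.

Q = 4918 L/min = 4918/60000 = 0.08197 m³/s.
Cross-sectional area A = πD²/4 = π(0.4151)²/4 = 0.1353 m²; mean velocity V = Q/A = 0.08197/0.1353 = 0.6057 m/s.
Reynolds number Re = ρVD/μ = 1022 · 0.6057 · 0.4151 / 0.0011 = 2.336e+05.
Re > 4000 → turbulent. Relative roughness ε/D = 1.5e-06/0.4151 = 3.61e-06. Swamee-Jain: f = 0.25/(log₁₀[3.61e-06/3.7 + 5.74/2.336e+05^0.9])² = 0.25/(log₁₀[9.77e-07 + 8.46e-05])² = 0.25/(-4.068)² = 0.01511.
Total minor-loss coefficient ΣK = 4·0.25 + 1·0.5 + 1·0.31 = 1.81.
ΔP = [f·L/D + ΣK]·(ρV²/2) = [0.01511·22.37/0.4151 + 1.81]·(1022·0.6057²/2) = [0.8142 + 1.81]·187.5 = 491.9 Pa.

ΔP ≈ 491.9 Pa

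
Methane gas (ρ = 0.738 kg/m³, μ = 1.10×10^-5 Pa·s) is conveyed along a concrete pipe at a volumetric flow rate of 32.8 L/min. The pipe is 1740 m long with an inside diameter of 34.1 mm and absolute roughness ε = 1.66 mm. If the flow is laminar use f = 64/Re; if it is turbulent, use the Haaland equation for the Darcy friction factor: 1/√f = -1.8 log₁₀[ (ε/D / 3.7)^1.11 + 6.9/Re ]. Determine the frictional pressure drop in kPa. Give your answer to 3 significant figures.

Q = 32.8 L/min = 32.8/60000 = 0.0005467 m³/s.
Cross-sectional area A = πD²/4 = π(0.0341)²/4 = 0.0009133 m²; mean velocity V = Q/A = 0.0005467/0.0009133 = 0.5986 m/s.
Reynolds number Re = ρVD/μ = 0.738 · 0.5986 · 0.0341 / 1.1e-05 = 1369.
Re < 2300 → laminar flow, so f = 64/Re = 64/1369 = 0.04673 (the turbulent correlation is not needed).
Darcy-Weisbach: ΔP = f(L/D)(ρV²/2) = 0.04673·(1740/0.0341)·(0.738·0.5986²/2) = 0.04673·5.103e+04·0.1322 = 315.3 Pa.
ΔP = 315.3 Pa = 0.315 kPa.

ΔP ≈ 0.315 kPa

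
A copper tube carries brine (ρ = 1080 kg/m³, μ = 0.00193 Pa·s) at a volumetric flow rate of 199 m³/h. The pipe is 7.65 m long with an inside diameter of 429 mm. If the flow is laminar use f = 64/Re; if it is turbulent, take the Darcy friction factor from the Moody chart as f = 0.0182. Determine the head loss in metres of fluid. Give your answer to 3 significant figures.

h_f ≈ 0.00242 m

Q = 199 m³/h = 199/3600 = 0.05528 m³/s.
Cross-sectional area A = πD²/4 = π(0.429)²/4 = 0.1445 m²; mean velocity V = Q/A = 0.05528/0.1445 = 0.3824 m/s.
Reynolds number Re = ρVD/μ = 1080 · 0.3824 · 0.429 / 0.00193 = 9.181e+04.
Re > 4000 → turbulent; use the Moody-chart value f = 0.0182.
Darcy-Weisbach: ΔP = f(L/D)(ρV²/2) = 0.0182·(7.65/0.429)·(1080·0.3824²/2) = 0.0182·17.83·78.97 = 25.63 Pa.
Head loss h_f = ΔP/(ρg) = 25.63/(1080·9.81) = 0.00242 m.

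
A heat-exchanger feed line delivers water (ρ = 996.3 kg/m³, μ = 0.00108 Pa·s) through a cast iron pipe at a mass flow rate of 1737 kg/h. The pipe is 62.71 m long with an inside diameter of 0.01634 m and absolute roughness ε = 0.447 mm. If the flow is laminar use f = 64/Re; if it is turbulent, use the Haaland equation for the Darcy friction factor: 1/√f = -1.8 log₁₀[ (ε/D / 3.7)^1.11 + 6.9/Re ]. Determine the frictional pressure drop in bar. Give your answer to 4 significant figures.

ṁ = 1737 kg/h = 1737/3600 = 0.4825 kg/s.
A = πD²/4 = π(0.01634)²/4 = 0.0002097 m²; mean velocity V = ṁ/(ρA) = 0.4825/(996.3 · 0.0002097) = 2.309 m/s.
Reynolds number Re = ρVD/μ = 996.3 · 2.309 · 0.01634 / 0.00108 = 3.481e+04.
Re > 4000 → turbulent. Relative roughness ε/D = 0.000447/0.01634 = 0.0274. Haaland: 1/√f = -1.8 log₁₀[(0.0274/3.7)^1.11 + 6.9/3.481e+04] = -1.8 log₁₀[0.00431 + 0.000198] = 4.223, so f = 0.05608.
Darcy-Weisbach: ΔP = f(L/D)(ρV²/2) = 0.05608·(62.71/0.01634)·(996.3·2.309²/2) = 0.05608·3838·2657 = 5.718e+05 Pa.
ΔP = 5.718e+05 Pa = 5.718 bar.

ΔP ≈ 5.718 bar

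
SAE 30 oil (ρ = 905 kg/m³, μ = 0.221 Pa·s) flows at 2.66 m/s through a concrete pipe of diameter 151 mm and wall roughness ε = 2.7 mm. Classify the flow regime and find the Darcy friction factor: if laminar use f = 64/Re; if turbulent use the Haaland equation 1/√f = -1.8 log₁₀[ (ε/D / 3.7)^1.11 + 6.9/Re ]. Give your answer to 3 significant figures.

f ≈ 0.0389

Re = ρVD/μ = 905·2.66·0.151/0.221 = 1645.
Re < 2300 → laminar, so f = 64/Re = 0.03891 (roughness is irrelevant in laminar flow).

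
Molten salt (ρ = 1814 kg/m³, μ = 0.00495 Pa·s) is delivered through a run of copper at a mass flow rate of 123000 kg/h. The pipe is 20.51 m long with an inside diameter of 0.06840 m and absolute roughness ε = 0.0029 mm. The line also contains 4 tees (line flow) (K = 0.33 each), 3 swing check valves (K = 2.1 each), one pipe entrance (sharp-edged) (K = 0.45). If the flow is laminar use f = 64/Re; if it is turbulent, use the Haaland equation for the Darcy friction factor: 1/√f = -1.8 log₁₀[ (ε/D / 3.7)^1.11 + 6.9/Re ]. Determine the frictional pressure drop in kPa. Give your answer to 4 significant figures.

ṁ = 123000 kg/h = 123000/3600 = 34.17 kg/s.
A = πD²/4 = π(0.0684)²/4 = 0.003675 m²; mean velocity V = ṁ/(ρA) = 34.17/(1814 · 0.003675) = 5.126 m/s.
Reynolds number Re = ρVD/μ = 1814 · 5.126 · 0.0684 / 0.00495 = 1.285e+05.
Re > 4000 → turbulent. Relative roughness ε/D = 2.9e-06/0.0684 = 4.24e-05. Haaland: 1/√f = -1.8 log₁₀[(4.24e-05/3.7)^1.11 + 6.9/1.285e+05] = -1.8 log₁₀[3.28e-06 + 5.37e-05] = 7.64, so f = 0.01713.
Total minor-loss coefficient ΣK = 4·0.33 + 3·2.1 + 1·0.45 = 8.07.
ΔP = [f·L/D + ΣK]·(ρV²/2) = [0.01713·20.51/0.0684 + 8.07]·(1814·5.126²/2) = [5.138 + 8.07]·2.383e+04 = 3.147e+05 Pa.
ΔP = 3.147e+05 Pa = 314.7 kPa.

ΔP ≈ 314.7 kPa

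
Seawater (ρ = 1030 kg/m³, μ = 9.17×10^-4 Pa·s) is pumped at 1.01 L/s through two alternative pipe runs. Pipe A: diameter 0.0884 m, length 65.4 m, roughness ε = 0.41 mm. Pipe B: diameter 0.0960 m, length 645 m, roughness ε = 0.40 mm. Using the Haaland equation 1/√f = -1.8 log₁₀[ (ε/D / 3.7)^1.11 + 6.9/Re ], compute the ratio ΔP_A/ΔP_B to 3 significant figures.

Pipe A: V = Q/A = 0.00101/0.006138 = 0.1646 m/s; Re = 1.634e+04; ε/D = 0.00464; Haaland → f = 0.03452; ΔP_A = f(L/D)(ρV²/2) = 356.2 Pa.
Pipe B: V = Q/A = 0.00101/0.007238 = 0.1395 m/s; Re = 1.505e+04; ε/D = 0.00417; Haaland → f = 0.03422; ΔP_B = f(L/D)(ρV²/2) = 2305 Pa.
ΔP_A/ΔP_B = 356.2/2305 = 0.155.

ΔP_A/ΔP_B ≈ 0.155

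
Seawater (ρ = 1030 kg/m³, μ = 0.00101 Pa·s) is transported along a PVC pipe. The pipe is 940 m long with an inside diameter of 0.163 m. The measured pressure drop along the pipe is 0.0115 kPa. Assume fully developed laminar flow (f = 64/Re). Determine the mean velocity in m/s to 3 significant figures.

V ≈ 0.0101 m/s

For laminar flow, f = 64/Re with Re = ρVD/μ, so Darcy-Weisbach reduces to ΔP = 32μLV/D². Solving for V: V = ΔP·D²/(32μL) = 11.5·(0.163)²/(32·0.00101·940) = 0.01006 m/s.
Check: Re = ρVD/μ = 1030·0.01006·0.163/0.00101 = 1672 < 2300, so the laminar assumption holds.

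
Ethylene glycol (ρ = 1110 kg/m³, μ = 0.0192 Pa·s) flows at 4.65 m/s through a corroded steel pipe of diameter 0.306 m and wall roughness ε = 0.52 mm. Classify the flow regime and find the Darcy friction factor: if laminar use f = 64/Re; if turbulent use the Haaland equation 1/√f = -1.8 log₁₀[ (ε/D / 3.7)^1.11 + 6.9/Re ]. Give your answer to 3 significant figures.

Re = ρVD/μ = 1110·4.65·0.306/0.0192 = 8.226e+04.
Re > 4000 → turbulent. ε/D = 0.00052/0.306 = 0.0017; Haaland: 1/√f = -1.8 log₁₀[0.000197 + 8.39e-05] = 6.392, so f = 0.02447.

f ≈ 0.0245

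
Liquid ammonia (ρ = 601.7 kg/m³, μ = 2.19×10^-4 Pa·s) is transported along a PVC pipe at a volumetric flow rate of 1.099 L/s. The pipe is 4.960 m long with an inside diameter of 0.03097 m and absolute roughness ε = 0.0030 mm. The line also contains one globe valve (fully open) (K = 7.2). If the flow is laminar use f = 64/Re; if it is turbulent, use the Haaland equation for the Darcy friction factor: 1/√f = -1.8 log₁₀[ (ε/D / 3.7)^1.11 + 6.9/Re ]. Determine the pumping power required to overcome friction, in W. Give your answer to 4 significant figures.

P ≈ 7.043 W

Q = 1.099 L/s = 1.099/1000 = 0.001099 m³/s.
Cross-sectional area A = πD²/4 = π(0.03097)²/4 = 0.0007533 m²; mean velocity V = Q/A = 0.001099/0.0007533 = 1.459 m/s.
Reynolds number Re = ρVD/μ = 601.7 · 1.459 · 0.03097 / 0.000219 = 1.241e+05.
Re > 4000 → turbulent. Relative roughness ε/D = 3e-06/0.03097 = 9.69e-05. Haaland: 1/√f = -1.8 log₁₀[(9.69e-05/3.7)^1.11 + 6.9/1.241e+05] = -1.8 log₁₀[8.2e-06 + 5.56e-05] = 7.551, so f = 0.01754.
Total minor-loss coefficient ΣK = 1·7.2 = 7.2.
ΔP = [f·L/D + ΣK]·(ρV²/2) = [0.01754·4.96/0.03097 + 7.2]·(601.7·1.459²/2) = [2.809 + 7.2]·640.3 = 6409 Pa.
Pumping power P = QΔP = 0.001099·6409 = 7.0432 W = 7.043 W.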